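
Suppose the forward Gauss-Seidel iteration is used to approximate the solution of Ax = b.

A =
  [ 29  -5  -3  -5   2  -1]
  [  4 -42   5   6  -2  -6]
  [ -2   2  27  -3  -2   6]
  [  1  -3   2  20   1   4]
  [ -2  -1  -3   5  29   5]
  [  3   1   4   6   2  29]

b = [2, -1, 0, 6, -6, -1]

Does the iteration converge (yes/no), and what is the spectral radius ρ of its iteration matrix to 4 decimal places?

Let D = diag(29, -42, 27, 20, 29, 29); L, U the strict triangles.
Gauss-Seidel: T = -(D+L)⁻¹U, row 0 first, T[0,4] = -(2)/(29) = -0.0690; later rows by forward substitution.
  T[0,:] = [+0.0000 +0.1724 +0.1034 +0.1724 -0.0690 +0.0345]
  T[1,:] = [+0.0000 +0.0164 +0.1289 +0.1593 -0.0542 -0.1396]
  T[2,:] = [+0.0000 +0.0116 -0.0019 +0.1121 +0.0730 -0.2093]
  T[3,:] = [+0.0000 -0.0073 +0.0144 +0.0041 -0.0620 -0.2017]
  T[4,:] = [+0.0000 +0.0149 +0.0089 +0.0283 +0.0116 -0.1617]
  T[5,:] = [+0.0000 -0.0195 -0.0185 -0.0416 +0.0110 +0.0830]
|eigenvalues of T|: 0.1894, 0.0695, 0.0695, 0.0629, 0.0354, 0.0000.
spectral radius ρ = 0.1894; 0.1894 < 1: convergent.

yes, ρ = 0.1894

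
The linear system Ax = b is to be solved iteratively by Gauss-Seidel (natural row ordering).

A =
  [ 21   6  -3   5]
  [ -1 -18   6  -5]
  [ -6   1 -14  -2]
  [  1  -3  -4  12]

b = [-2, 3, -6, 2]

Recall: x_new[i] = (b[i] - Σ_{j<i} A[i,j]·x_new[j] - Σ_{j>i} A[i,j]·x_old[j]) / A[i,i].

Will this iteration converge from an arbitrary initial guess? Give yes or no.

yes

A = D + L + U where D = diag(21, -18, -14, 12).
GS T = -(D+L)⁻¹U: row 0 first, T[0,3] = -(5)/(21) = -0.2381; later rows by forward substitution.
  T[0,:] = [+0.0000, -0.2857, +0.1429, -0.2381]
  T[1,:] = [+0.0000, +0.0159, +0.3254, -0.2646]
  T[2,:] = [+0.0000, +0.1236, -0.0380, -0.0597]
  T[3,:] = [+0.0000, +0.0690, +0.0568, -0.0662]
|eigenvalues of T|: 0.2031, 0.0747, 0.0747, 0.0000.
ρ(T) = max|λ| = 0.2031; 0.2031 < 1 ⇒ converges.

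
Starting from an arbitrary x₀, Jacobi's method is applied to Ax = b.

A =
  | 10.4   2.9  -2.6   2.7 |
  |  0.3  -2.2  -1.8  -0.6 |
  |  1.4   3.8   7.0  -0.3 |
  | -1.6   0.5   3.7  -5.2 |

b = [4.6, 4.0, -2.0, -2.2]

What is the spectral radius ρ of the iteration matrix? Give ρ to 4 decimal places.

Write A = D+L+U with D = diag(10.4, -2.2, 7, -5.2).
T_J = -D⁻¹(L+U): T[1,0] = -(0.3)/(-2.2) = +0.1364; T[1,1] = 0.
  T[0,:] = [+0.0000  -0.2788  +0.2500  -0.2596]
  T[1,:] = [+0.1364  +0.0000  -0.8182  -0.2727]
  T[2,:] = [-0.2000  -0.5429  +0.0000  +0.0429]
  T[3,:] = [-0.3077  +0.0962  +0.7115  +0.0000]
|roots of det(T-λI)|: 0.6145, 0.5009, 0.5009, 0.3315.
ρ(T) = max|λ| = 0.6145; 0.6145 < 1 ⇒ converges.

0.6145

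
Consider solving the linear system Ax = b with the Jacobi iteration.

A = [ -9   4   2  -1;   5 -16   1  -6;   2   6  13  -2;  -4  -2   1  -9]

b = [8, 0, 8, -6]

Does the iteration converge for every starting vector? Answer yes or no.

yes

Write A = D+L+U with D = diag(-9, -16, 13, -9).
T_J = -D⁻¹(L+U): T[3,1] = -(-2)/(-9) = -0.2222; T[3,3] = 0.
  T[0,:] = [+0.0000 +0.4444 +0.2222 -0.1111]
  T[1,:] = [+0.3125 +0.0000 +0.0625 -0.3750]
  T[2,:] = [-0.1538 -0.4615 +0.0000 +0.1538]
  T[3,:] = [-0.4444 -0.2222 +0.1111 +0.0000]
|roots of det(T-λI)|: 0.5143, 0.4041, 0.4041, 0.1795.
spectral radius ρ = 0.5143; 0.5143 < 1 ⇒ converges.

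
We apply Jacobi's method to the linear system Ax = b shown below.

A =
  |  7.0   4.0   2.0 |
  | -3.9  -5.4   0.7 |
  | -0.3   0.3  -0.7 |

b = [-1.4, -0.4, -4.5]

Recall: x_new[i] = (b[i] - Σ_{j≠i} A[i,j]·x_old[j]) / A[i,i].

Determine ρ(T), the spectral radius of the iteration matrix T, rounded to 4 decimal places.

0.8551

Write A = D+L+U with D = diag(7, -5.4, -0.7).
T_J = -D⁻¹(L+U): T[2,0] = -(-0.3)/(-0.7) = -0.4286; T[2,2] = 0.
  T[0,:] = [+0.0000  -0.5714  -0.2857]
  T[1,:] = [-0.7222  +0.0000  +0.1296]
  T[2,:] = [-0.4286  +0.4286  +0.0000]
|roots of det(T-λI)|: 0.8551, 0.6332, 0.2220.
ρ(T) = max|λ| = 0.8551; 0.8551 < 1: convergent.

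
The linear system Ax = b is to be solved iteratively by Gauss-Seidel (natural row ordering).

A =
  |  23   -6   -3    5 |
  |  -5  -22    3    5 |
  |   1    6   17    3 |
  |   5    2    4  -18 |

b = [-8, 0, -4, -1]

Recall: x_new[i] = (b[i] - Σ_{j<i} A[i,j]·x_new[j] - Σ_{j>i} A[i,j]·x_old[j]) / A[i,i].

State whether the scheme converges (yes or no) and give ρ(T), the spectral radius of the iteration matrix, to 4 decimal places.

yes, ρ = 0.2172

Split A = D + L + U, D = diag(23, -22, 17, -18).
Gauss-Seidel: T = -(D+L)⁻¹U, row 0 first, T[0,2] = -(-3)/(23) = +0.1304; later rows by forward substitution.
  T[0,:] = [+0.0000, +0.2609, +0.1304, -0.2174]
  T[1,:] = [+0.0000, -0.0593, +0.1067, +0.2767]
  T[2,:] = [+0.0000, +0.0056, -0.0453, -0.2613]
  T[3,:] = [+0.0000, +0.0671, +0.0380, -0.0877]
eigenvalue magnitudes: 0.2172, 0.0896, 0.0896, 0.0000.
ρ = 0.2172; 0.2172 < 1: convergent.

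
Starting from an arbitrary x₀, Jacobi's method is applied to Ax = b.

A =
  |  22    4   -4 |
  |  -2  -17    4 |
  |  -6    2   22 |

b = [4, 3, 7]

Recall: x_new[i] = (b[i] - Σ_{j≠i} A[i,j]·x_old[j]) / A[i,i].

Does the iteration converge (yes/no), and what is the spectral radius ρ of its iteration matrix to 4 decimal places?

yes, ρ = 0.2886

Diagonal D = diag(22, -17, 22); L, U strict lower/upper.
Jacobi: T = -D⁻¹(L+U), T[1,0] = -(-2)/(-17) = -0.1176; T[1,1] = 0.
  T[0,:] = [+0.0000, -0.1818, +0.1818]
  T[1,:] = [-0.1176, +0.0000, +0.2353]
  T[2,:] = [+0.2727, -0.0909, +0.0000]
|roots of det(T-λI)|: 0.2886, 0.1836, 0.1836.
ρ = 0.2886; 0.2886 < 1 ⇒ converges.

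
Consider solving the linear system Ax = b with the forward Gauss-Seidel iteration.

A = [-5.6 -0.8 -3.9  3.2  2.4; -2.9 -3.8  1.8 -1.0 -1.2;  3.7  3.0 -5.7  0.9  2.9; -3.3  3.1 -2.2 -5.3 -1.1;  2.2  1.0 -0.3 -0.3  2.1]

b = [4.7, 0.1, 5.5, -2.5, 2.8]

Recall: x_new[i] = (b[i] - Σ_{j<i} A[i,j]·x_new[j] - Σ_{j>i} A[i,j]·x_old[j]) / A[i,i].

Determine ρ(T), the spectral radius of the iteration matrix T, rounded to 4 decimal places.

1.2567

Write A = D+L+U with D = diag(-5.6, -3.8, -5.7, -5.3, 2.1).
GS T = -(D+L)⁻¹U: row 0 first, T[0,4] = -(2.4)/(-5.6) = +0.4286; later rows by forward substitution.
  T[0,:] = [+0.0000 -0.1429 -0.6964 +0.5714 +0.4286]
  T[1,:] = [+0.0000 +0.1090 +1.0052 -0.6992 -0.6429]
  T[2,:] = [+0.0000 -0.0354 +0.0770 +0.1608 +0.4486]
  T[3,:] = [+0.0000 +0.1674 +0.9896 -0.8315 -1.0366]
  T[4,:] = [+0.0000 +0.1166 +0.4033 -0.3615 -0.2269]
moduli |λ_i(T)| = 1.2567, 0.3823, 0.0706, 0.0685, 0.0000.
ρ(T) = max|λ| = 1.2567; 1.2567 > 1 ⇒ diverges.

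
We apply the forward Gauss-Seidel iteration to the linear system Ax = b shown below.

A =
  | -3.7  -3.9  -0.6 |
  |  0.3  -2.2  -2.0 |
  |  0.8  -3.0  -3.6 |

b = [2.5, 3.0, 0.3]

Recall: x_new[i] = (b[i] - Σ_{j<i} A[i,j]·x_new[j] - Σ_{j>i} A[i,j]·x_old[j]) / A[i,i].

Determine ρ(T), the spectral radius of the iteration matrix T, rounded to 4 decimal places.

0.8475

Diagonal D = diag(-3.7, -2.2, -3.6); L, U strict lower/upper.
GS T = -(D+L)⁻¹U: row 0 first, T[0,2] = -(-0.6)/(-3.7) = -0.1622; later rows by forward substitution.
  T[0,:] = [+0.0000  -1.0541  -0.1622]
  T[1,:] = [+0.0000  -0.1437  -0.9312]
  T[2,:] = [+0.0000  -0.1145  +0.7400]
moduli |λ_i(T)| = 0.8475, 0.2513, 0.0000.
ρ(T) = max|λ| = 0.8475; 0.8475 < 1 ⇒ converges.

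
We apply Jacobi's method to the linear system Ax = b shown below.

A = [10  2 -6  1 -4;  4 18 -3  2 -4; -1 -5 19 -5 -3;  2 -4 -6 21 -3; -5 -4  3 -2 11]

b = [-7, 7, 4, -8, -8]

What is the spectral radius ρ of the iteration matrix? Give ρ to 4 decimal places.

0.7231

A = D + L + U where D = diag(10, 18, 19, 21, 11).
Jacobi: T = -D⁻¹(L+U), T[3,2] = -(-6)/(21) = +0.2857; T[3,3] = 0.
  T[0,:] = [+0.0000 -0.2000 +0.6000 -0.1000 +0.4000]
  T[1,:] = [-0.2222 +0.0000 +0.1667 -0.1111 +0.2222]
  T[2,:] = [+0.0526 +0.2632 +0.0000 +0.2632 +0.1579]
  T[3,:] = [-0.0952 +0.1905 +0.2857 +0.0000 +0.1429]
  T[4,:] = [+0.4545 +0.3636 -0.2727 +0.1818 +0.0000]
|eigenvalues of T|: 0.7231, 0.5180, 0.2519, 0.2519, 0.1913.
spectral radius ρ = 0.7231; 0.7231 < 1: convergent.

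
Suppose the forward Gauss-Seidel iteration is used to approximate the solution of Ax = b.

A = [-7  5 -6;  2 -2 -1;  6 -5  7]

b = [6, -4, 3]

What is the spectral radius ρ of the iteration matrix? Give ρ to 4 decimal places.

Write A = D+L+U with D = diag(-7, -2, 7).
T_GS = -(D+L)⁻¹U: row 0 first, T[0,2] = -(-6)/(-7) = -0.8571; later rows by forward substitution.
  T[0,:] = [+0.0000, +0.7143, -0.8571]
  T[1,:] = [+0.0000, +0.7143, -1.3571]
  T[2,:] = [+0.0000, -0.1020, -0.2347]
|roots of det(T-λI)|: 0.8428, 0.3632, 0.0000.
ρ(T) = max|λ| = 0.8428; 0.8428 < 1, so it converges for any x₀.

0.8428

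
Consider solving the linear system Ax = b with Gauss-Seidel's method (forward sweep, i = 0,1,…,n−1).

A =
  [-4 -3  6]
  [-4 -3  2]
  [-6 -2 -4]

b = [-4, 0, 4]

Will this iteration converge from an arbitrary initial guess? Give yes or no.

no

Write A = D+L+U with D = diag(-4, -3, -4).
GS T = -(D+L)⁻¹U: row 0 first, T[0,2] = -(6)/(-4) = +1.5000; later rows by forward substitution.
  T[0,:] = [+0.0000 -0.7500 +1.5000]
  T[1,:] = [+0.0000 +1.0000 -1.3333]
  T[2,:] = [+0.0000 +0.6250 -1.5833]
|λ(T)| sorted: 1.2055, 0.6222, 0.0000.
ρ(T) = max|λ| = 1.2055; 1.2055 > 1: divergent.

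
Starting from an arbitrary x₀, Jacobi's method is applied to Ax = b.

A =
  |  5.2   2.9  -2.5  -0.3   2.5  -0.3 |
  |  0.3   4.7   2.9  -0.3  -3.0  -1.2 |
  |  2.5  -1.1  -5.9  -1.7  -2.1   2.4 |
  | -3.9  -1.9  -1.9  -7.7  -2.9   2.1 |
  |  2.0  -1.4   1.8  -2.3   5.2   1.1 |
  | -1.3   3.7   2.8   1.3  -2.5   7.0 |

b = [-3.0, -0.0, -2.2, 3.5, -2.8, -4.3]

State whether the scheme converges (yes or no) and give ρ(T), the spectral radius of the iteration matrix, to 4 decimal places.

no, ρ = 1.2138

Diagonal D = diag(5.2, 4.7, -5.9, -7.7, 5.2, 7); L, U strict lower/upper.
Jacobi T = -D⁻¹(L+U): T[1,4] = -(-3)/(4.7) = +0.6383; T[1,1] = 0.
  T[0,:] = [+0.0000  -0.5577  +0.4808  +0.0577  -0.4808  +0.0577]
  T[1,:] = [-0.0638  +0.0000  -0.6170  +0.0638  +0.6383  +0.2553]
  T[2,:] = [+0.4237  -0.1864  +0.0000  -0.2881  -0.3559  +0.4068]
  T[3,:] = [-0.5065  -0.2468  -0.2468  +0.0000  -0.3766  +0.2727]
  T[4,:] = [-0.3846  +0.2692  -0.3462  +0.4423  +0.0000  -0.2115]
  T[5,:] = [+0.1857  -0.5286  -0.4000  -0.1857  +0.3571  +0.0000]
|eigenvalues of T|: 1.2138, 0.7274, 0.7274, 0.4648, 0.4648, 0.3185.
ρ = 1.2138; 1.2138 > 1 ⇒ diverges.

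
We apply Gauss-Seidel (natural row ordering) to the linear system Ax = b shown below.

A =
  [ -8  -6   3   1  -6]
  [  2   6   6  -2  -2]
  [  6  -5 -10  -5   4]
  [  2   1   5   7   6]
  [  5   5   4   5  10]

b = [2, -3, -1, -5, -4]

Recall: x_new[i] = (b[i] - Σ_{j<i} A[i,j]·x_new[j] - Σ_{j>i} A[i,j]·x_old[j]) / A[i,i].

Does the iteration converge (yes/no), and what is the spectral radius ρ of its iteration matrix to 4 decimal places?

Write A = D+L+U with D = diag(-8, 6, -10, 7, 10).
GS T = -(D+L)⁻¹U: row 0 first, T[0,3] = -(1)/(-8) = +0.1250; later rows by forward substitution.
  T[0,:] = [+0.0000 -0.7500 +0.3750 +0.1250 -0.7500]
  T[1,:] = [+0.0000 +0.2500 -1.1250 +0.2917 +0.5833]
  T[2,:] = [+0.0000 -0.5750 +0.7875 -0.5708 -0.3417]
  T[3,:] = [+0.0000 +0.5893 -0.5089 +0.3304 -0.4821]
  T[4,:] = [+0.0000 +0.1854 +0.3145 -0.1452 +0.4611]
eigenvalue magnitudes: 1.6824, 0.7036, 0.3685, 0.3685, 0.0000.
ρ = 1.6824; 1.6824 > 1, so it fails to converge.

no, ρ = 1.6824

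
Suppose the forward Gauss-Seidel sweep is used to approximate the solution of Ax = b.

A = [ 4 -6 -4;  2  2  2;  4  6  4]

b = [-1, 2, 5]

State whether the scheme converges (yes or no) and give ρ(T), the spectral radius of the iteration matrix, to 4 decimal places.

Let D = diag(4, 2, 4); L, U the strict triangles.
T_GS = -(D+L)⁻¹U: row 0 first, T[0,2] = -(-4)/(4) = +1.0000; later rows by forward substitution.
  T[0,:] = [+0.0000 +1.5000 +1.0000]
  T[1,:] = [+0.0000 -1.5000 -2.0000]
  T[2,:] = [+0.0000 +0.7500 +2.0000]
|eigenvalues of T|: 1.5000, 1.0000, 0.0000.
ρ(T) = max|λ| = 1.5000; 1.5000 > 1 ⇒ diverges.

no, ρ = 1.5000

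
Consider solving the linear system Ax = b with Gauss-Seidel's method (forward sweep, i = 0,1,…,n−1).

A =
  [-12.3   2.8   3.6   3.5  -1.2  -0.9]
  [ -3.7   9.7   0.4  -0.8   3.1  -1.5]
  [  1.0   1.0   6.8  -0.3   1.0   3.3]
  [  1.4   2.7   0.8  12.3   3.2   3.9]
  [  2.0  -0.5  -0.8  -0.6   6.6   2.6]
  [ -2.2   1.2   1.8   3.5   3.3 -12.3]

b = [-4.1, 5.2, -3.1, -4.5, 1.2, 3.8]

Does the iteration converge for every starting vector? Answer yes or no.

Diagonal D = diag(-12.3, 9.7, 6.8, 12.3, 6.6, -12.3); L, U strict lower/upper.
GS T = -(D+L)⁻¹U: row 0 first, T[0,1] = -(2.8)/(-12.3) = +0.2276; later rows by forward substitution.
  T[0,:] = [+0.0000 +0.2276 +0.2927 +0.2846 -0.0976 -0.0732]
  T[1,:] = [+0.0000 +0.0868 +0.0704 +0.1910 -0.3568 +0.1267]
  T[2,:] = [+0.0000 -0.0462 -0.0534 -0.0258 -0.0802 -0.4932]
  T[3,:] = [+0.0000 -0.0420 -0.0453 -0.0726 -0.1655 -0.3045]
  T[4,:] = [+0.0000 -0.0718 -0.0939 -0.0815 -0.0222 -0.4496]
  T[5,:] = [+0.0000 -0.0702 -0.0914 -0.0786 -0.0822 -0.2540]
|λ(T)| sorted: 0.5590, 0.1464, 0.1464, 0.0458, 0.0138, 0.0000.
ρ = 0.5590; 0.5590 < 1 ⇒ converges.

yes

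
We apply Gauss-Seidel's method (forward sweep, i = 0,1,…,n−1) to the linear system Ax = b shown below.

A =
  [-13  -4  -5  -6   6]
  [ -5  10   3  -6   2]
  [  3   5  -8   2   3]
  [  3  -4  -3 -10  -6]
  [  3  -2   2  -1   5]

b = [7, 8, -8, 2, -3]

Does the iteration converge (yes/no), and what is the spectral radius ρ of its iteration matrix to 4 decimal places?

no, ρ = 1.1366

Split A = D + L + U, D = diag(-13, 10, -8, -10, 5).
GS T = -(D+L)⁻¹U: row 0 first, T[0,4] = -(6)/(-13) = +0.4615; later rows by forward substitution.
  T[0,:] = [+0.0000 -0.3077 -0.3846 -0.4615 +0.4615]
  T[1,:] = [+0.0000 -0.1538 -0.4923 +0.3692 +0.0308]
  T[2,:] = [+0.0000 -0.2115 -0.4519 +0.3077 +0.5673]
  T[3,:] = [+0.0000 +0.0327 +0.2171 -0.3785 -0.6440]
  T[4,:] = [+0.0000 +0.2142 +0.2580 +0.2258 -0.6203]
|eigenvalues of T|: 1.1366, 0.4526, 0.4526, 0.0357, 0.0000.
ρ = 1.1366; 1.1366 > 1, so it fails to converge.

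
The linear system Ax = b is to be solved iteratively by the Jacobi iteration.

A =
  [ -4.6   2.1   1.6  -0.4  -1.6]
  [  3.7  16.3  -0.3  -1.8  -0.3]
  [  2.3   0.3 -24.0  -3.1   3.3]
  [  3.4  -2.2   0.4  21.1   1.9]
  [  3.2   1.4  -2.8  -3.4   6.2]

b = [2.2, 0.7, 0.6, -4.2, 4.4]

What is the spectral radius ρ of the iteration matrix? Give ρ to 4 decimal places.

0.4451

Diagonal D = diag(-4.6, 16.3, -24, 21.1, 6.2); L, U strict lower/upper.
T_J = -D⁻¹(L+U): T[1,4] = -(-0.3)/(16.3) = +0.0184; T[1,1] = 0.
  T[0,:] = [+0.0000, +0.4565, +0.3478, -0.0870, -0.3478]
  T[1,:] = [-0.2270, +0.0000, +0.0184, +0.1104, +0.0184]
  T[2,:] = [+0.0958, +0.0125, +0.0000, -0.1292, +0.1375]
  T[3,:] = [-0.1611, +0.1043, -0.0190, +0.0000, -0.0900]
  T[4,:] = [-0.5161, -0.2258, +0.4516, +0.5484, +0.0000]
|eigenvalues of T|: 0.4451, 0.2218, 0.2218, 0.1651, 0.1108.
ρ = 0.4451; 0.4451 < 1, so it converges for any x₀.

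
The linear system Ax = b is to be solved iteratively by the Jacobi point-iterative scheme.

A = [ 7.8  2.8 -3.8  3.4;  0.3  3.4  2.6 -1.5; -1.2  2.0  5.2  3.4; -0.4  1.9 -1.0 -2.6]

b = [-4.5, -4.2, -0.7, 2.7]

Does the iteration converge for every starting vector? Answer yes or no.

Diagonal D = diag(7.8, 3.4, 5.2, -2.6); L, U strict lower/upper.
T_J = -D⁻¹(L+U): T[2,0] = -(-1.2)/(5.2) = +0.2308; T[2,2] = 0.
  T[0,:] = [+0.0000  -0.3590  +0.4872  -0.4359]
  T[1,:] = [-0.0882  +0.0000  -0.7647  +0.4412]
  T[2,:] = [+0.2308  -0.3846  +0.0000  -0.6538]
  T[3,:] = [-0.1538  +0.7308  -0.3846  +0.0000]
eigenvalue magnitudes: 1.2779, 0.6224, 0.6224, 0.1473.
ρ(T) = max|λ| = 1.2779; 1.2779 > 1, so it fails to converge.

no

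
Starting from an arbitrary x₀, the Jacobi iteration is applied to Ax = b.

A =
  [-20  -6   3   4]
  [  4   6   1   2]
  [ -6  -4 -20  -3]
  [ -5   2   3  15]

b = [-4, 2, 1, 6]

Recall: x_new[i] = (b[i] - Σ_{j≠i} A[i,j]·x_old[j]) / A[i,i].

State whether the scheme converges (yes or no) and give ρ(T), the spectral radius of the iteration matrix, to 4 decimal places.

Let D = diag(-20, 6, -20, 15); L, U the strict triangles.
Jacobi: T = -D⁻¹(L+U), T[1,3] = -(2)/(6) = -0.3333; T[1,1] = 0.
  T[0,:] = [+0.0000  -0.3000  +0.1500  +0.2000]
  T[1,:] = [-0.6667  +0.0000  -0.1667  -0.3333]
  T[2,:] = [-0.3000  -0.2000  +0.0000  -0.1500]
  T[3,:] = [+0.3333  -0.1333  -0.2000  +0.0000]
eigenvalue magnitudes: 0.6161, 0.4270, 0.2934, 0.1044.
spectral radius ρ = 0.6161; 0.6161 < 1: convergent.

yes, ρ = 0.6161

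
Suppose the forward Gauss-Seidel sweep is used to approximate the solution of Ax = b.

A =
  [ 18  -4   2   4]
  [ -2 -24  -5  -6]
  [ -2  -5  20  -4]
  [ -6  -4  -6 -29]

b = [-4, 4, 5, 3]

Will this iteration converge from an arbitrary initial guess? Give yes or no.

yes

Diagonal D = diag(18, -24, 20, -29); L, U strict lower/upper.
GS T = -(D+L)⁻¹U: row 0 first, T[0,3] = -(4)/(18) = -0.2222; later rows by forward substitution.
  T[0,:] = [+0.0000, +0.2222, -0.1111, -0.2222]
  T[1,:] = [+0.0000, -0.0185, -0.1991, -0.2315]
  T[2,:] = [+0.0000, +0.0176, -0.0609, +0.1199]
  T[3,:] = [+0.0000, -0.0471, +0.0630, +0.0531]
eigenvalue magnitudes: 0.1605, 0.1093, 0.1093, 0.0000.
spectral radius ρ = 0.1605; 0.1605 < 1, so it converges for any x₀.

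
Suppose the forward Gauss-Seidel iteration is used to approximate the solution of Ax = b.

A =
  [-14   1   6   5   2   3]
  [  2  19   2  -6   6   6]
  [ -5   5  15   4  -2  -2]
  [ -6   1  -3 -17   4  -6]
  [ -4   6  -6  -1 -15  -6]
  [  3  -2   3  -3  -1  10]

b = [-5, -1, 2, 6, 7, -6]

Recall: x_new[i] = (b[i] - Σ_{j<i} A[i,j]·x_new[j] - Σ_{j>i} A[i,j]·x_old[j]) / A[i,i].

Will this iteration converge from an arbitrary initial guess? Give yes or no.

Split A = D + L + U, D = diag(-14, 19, 15, -17, -15, 10).
T_GS = -(D+L)⁻¹U: row 0 first, T[0,1] = -(1)/(-14) = +0.0714; later rows by forward substitution.
  T[0,:] = [+0.0000, +0.0714, +0.4286, +0.3571, +0.1429, +0.2143]
  T[1,:] = [+0.0000, -0.0075, -0.1504, +0.2782, -0.3308, -0.3383]
  T[2,:] = [+0.0000, +0.0263, +0.1930, -0.2404, +0.2912, +0.3175]
  T[3,:] = [+0.0000, -0.0303, -0.1942, -0.0673, +0.1140, -0.5045]
  T[4,:] = [+0.0000, -0.0306, -0.2387, +0.1167, -0.2945, -0.6859]
  T[5,:] = [+0.0000, -0.0430, -0.2987, +0.0121, -0.1916, -0.4472]
|λ(T)| sorted: 0.5064, 0.3615, 0.1510, 0.1510, 0.0136, 0.0000.
ρ(T) = max|λ| = 0.5064; 0.5064 < 1 ⇒ converges.

yes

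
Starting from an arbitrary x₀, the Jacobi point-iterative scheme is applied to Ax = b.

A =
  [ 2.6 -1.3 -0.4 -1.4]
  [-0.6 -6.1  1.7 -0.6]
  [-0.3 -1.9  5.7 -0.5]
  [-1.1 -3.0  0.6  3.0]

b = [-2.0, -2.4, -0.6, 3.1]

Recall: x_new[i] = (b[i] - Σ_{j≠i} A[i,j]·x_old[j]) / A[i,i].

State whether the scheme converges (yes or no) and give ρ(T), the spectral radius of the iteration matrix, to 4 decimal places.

yes, ρ = 0.4405

Let D = diag(2.6, -6.1, 5.7, 3); L, U the strict triangles.
Jacobi: T = -D⁻¹(L+U), T[3,0] = -(-1.1)/(3) = +0.3667; T[3,3] = 0.
  T[0,:] = [+0.0000, +0.5000, +0.1538, +0.5385]
  T[1,:] = [-0.0984, +0.0000, +0.2787, -0.0984]
  T[2,:] = [+0.0526, +0.3333, +0.0000, +0.0877]
  T[3,:] = [+0.3667, +1.0000, -0.2000, +0.0000]
|λ(T)| sorted: 0.4405, 0.3399, 0.3399, 0.1013.
ρ(T) = max|λ| = 0.4405; 0.4405 < 1, so it converges for any x₀.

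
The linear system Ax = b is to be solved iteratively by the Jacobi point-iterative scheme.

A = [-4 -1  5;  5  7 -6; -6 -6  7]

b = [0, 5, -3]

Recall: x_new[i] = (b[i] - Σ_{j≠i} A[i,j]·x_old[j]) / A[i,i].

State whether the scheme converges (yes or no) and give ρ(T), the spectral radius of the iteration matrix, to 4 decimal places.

no, ρ = 1.6050

A = D + L + U where D = diag(-4, 7, 7).
Jacobi: T = -D⁻¹(L+U), T[1,2] = -(-6)/(7) = +0.8571; T[1,1] = 0.
  T[0,:] = [+0.0000, -0.2500, +1.2500]
  T[1,:] = [-0.7143, +0.0000, +0.8571]
  T[2,:] = [+0.8571, +0.8571, +0.0000]
|roots of det(T-λI)|: 1.6050, 1.0321, 0.5729.
ρ(T) = max|λ| = 1.6050; 1.6050 > 1: divergent.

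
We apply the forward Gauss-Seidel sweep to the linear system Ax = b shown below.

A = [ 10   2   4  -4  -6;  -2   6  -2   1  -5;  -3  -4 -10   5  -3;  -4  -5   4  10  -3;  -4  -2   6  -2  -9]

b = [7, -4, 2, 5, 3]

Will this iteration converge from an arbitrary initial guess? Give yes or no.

no

A = D + L + U where D = diag(10, 6, -10, 10, -9).
T_GS = -(D+L)⁻¹U: row 0 first, T[0,1] = -(2)/(10) = -0.2000; later rows by forward substitution.
  T[0,:] = [+0.0000  -0.2000  -0.4000  +0.4000  +0.6000]
  T[1,:] = [+0.0000  -0.0667  +0.2000  -0.0333  +1.0333]
  T[2,:] = [+0.0000  +0.0867  +0.0400  +0.3933  -0.8933]
  T[3,:] = [+0.0000  -0.1480  -0.0760  -0.0140  +1.4140]
  T[4,:] = [+0.0000  +0.1944  +0.1769  +0.0950  -1.4061]
|roots of det(T-λI)|: 1.5120, 0.2089, 0.1186, 0.1186, 0.0000.
ρ(T) = max|λ| = 1.5120; 1.5120 > 1: divergent.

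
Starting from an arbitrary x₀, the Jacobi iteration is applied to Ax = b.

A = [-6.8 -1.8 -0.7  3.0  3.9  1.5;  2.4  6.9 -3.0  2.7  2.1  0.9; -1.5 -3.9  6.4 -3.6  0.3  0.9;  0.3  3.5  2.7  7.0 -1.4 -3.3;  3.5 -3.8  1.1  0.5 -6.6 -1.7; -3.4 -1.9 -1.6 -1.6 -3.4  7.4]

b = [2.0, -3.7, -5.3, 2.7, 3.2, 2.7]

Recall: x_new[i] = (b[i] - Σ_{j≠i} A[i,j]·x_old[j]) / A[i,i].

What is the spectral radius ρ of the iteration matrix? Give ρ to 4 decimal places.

1.1447

Split A = D + L + U, D = diag(-6.8, 6.9, 6.4, 7, -6.6, 7.4).
T_J = -D⁻¹(L+U): T[0,2] = -(-0.7)/(-6.8) = -0.1029; T[0,0] = 0.
  T[0,:] = [+0.0000 -0.2647 -0.1029 +0.4412 +0.5735 +0.2206]
  T[1,:] = [-0.3478 +0.0000 +0.4348 -0.3913 -0.3043 -0.1304]
  T[2,:] = [+0.2344 +0.6094 +0.0000 +0.5625 -0.0469 -0.1406]
  T[3,:] = [-0.0429 -0.5000 -0.3857 +0.0000 +0.2000 +0.4714]
  T[4,:] = [+0.5303 -0.5758 +0.1667 +0.0758 +0.0000 -0.2576]
  T[5,:] = [+0.4595 +0.2568 +0.2162 +0.2162 +0.4595 +0.0000]
|eigenvalues of T|: 1.1447, 0.6256, 0.6256, 0.5020, 0.5020, 0.2621.
ρ(T) = max|λ| = 1.1447; 1.1447 > 1, so it fails to converge.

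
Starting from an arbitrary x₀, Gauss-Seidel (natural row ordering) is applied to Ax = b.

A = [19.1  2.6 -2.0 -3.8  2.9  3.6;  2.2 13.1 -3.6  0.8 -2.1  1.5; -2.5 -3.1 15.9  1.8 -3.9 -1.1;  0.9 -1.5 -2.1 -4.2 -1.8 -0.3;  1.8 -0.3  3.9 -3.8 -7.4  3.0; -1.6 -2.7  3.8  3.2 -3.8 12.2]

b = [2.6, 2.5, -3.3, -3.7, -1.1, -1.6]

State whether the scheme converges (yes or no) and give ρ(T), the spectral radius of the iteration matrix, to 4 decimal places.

Diagonal D = diag(19.1, 13.1, 15.9, -4.2, -7.4, 12.2); L, U strict lower/upper.
T_GS = -(D+L)⁻¹U: row 0 first, T[0,4] = -(2.9)/(19.1) = -0.1518; later rows by forward substitution.
  T[0,:] = [+0.0000, -0.1361, +0.1047, +0.1990, -0.1518, -0.1885]
  T[1,:] = [+0.0000, +0.0229, +0.2572, -0.0945, +0.1858, -0.0829]
  T[2,:] = [+0.0000, -0.0169, +0.0666, -0.1003, +0.2576, +0.0234]
  T[3,:] = [+0.0000, -0.0289, -0.1027, +0.1265, -0.6563, -0.0939]
  T[4,:] = [+0.0000, -0.0281, +0.1029, -0.0656, +0.4283, +0.4235]
  T[5,:] = [+0.0000, -0.0087, +0.1089, -0.0172, +0.2465, +0.1062]
|roots of det(T-λI)|: 0.7595, 0.1141, 0.1065, 0.1023, 0.1023, 0.0000.
ρ(T) = max|λ| = 0.7595; 0.7595 < 1: convergent.

yes, ρ = 0.7595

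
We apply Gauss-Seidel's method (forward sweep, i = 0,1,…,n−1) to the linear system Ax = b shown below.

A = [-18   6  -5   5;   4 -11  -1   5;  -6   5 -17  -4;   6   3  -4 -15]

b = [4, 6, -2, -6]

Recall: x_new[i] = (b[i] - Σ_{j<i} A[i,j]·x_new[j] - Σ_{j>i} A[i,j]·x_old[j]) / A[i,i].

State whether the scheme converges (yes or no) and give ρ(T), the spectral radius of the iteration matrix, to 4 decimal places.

yes, ρ = 0.5962

A = D + L + U where D = diag(-18, -11, -17, -15).
Gauss-Seidel: T = -(D+L)⁻¹U, row 0 first, T[0,2] = -(-5)/(-18) = -0.2778; later rows by forward substitution.
  T[0,:] = [+0.0000  +0.3333  -0.2778  +0.2778]
  T[1,:] = [+0.0000  +0.1212  -0.1919  +0.5556]
  T[2,:] = [+0.0000  -0.0820  +0.0416  -0.1699]
  T[3,:] = [+0.0000  +0.1794  -0.1606  +0.2675]
moduli |λ_i(T)| = 0.5962, 0.1287, 0.0372, 0.0000.
ρ(T) = max|λ| = 0.5962; 0.5962 < 1 ⇒ converges.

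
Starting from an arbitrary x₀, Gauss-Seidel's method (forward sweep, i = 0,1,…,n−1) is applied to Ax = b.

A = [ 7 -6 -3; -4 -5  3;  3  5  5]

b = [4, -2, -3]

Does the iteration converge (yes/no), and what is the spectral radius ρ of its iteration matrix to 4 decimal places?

Write A = D+L+U with D = diag(7, -5, 5).
Gauss-Seidel: T = -(D+L)⁻¹U, row 0 first, T[0,2] = -(-3)/(7) = +0.4286; later rows by forward substitution.
  T[0,:] = [+0.0000, +0.8571, +0.4286]
  T[1,:] = [+0.0000, -0.6857, +0.2571]
  T[2,:] = [+0.0000, +0.1714, -0.5143]
moduli |λ_i(T)| = 0.8268, 0.3732, 0.0000.
ρ(T) = max|λ| = 0.8268; 0.8268 < 1, so it converges for any x₀.

yes, ρ = 0.8268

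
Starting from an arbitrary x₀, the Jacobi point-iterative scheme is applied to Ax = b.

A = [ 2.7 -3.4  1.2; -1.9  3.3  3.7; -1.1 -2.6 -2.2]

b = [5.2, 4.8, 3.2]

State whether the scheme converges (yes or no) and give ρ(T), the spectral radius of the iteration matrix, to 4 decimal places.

no, ρ = 1.6934

Let D = diag(2.7, 3.3, -2.2); L, U the strict triangles.
Jacobi: T = -D⁻¹(L+U), T[0,2] = -(1.2)/(2.7) = -0.4444; T[0,0] = 0.
  T[0,:] = [+0.0000  +1.2593  -0.4444]
  T[1,:] = [+0.5758  +0.0000  -1.1212]
  T[2,:] = [-0.5000  -1.1818  +0.0000]
moduli |λ_i(T)| = 1.6934, 1.1953, 0.4982.
ρ = 1.6934; 1.6934 > 1 ⇒ diverges.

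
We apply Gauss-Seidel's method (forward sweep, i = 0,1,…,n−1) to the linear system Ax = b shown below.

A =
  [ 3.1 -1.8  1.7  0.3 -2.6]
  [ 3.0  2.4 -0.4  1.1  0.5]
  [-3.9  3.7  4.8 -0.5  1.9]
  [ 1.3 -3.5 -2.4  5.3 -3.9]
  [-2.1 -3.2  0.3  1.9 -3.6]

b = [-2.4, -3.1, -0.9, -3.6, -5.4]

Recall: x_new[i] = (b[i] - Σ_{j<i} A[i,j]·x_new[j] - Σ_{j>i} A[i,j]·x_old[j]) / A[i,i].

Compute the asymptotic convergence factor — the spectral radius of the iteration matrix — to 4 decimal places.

Let D = diag(3.1, 2.4, 4.8, 5.3, -3.6); L, U the strict triangles.
T_GS = -(D+L)⁻¹U: row 0 first, T[0,4] = -(-2.6)/(3.1) = +0.8387; later rows by forward substitution.
  T[0,:] = [+0.0000, +0.5806, -0.5484, -0.0968, +0.8387]
  T[1,:] = [+0.0000, -0.7258, +0.8522, -0.3374, -1.2567]
  T[2,:] = [+0.0000, +1.0312, -1.1024, +0.2856, +1.2543]
  T[3,:] = [+0.0000, -0.1547, +0.1980, -0.0697, +0.2682]
  T[4,:] = [+0.0000, +0.3107, -0.4249, +0.3433, +0.8739]
|roots of det(T-λI)|: 1.5179, 0.6879, 0.2134, 0.0194, 0.0000.
ρ = 1.5179; 1.5179 > 1 ⇒ diverges.

1.5179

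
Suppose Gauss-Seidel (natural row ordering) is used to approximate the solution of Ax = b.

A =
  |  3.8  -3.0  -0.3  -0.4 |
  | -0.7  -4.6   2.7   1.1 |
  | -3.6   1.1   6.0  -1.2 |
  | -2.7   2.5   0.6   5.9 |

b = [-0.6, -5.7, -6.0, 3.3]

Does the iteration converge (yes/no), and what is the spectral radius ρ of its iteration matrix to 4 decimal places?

yes, ρ = 0.6224

Split A = D + L + U, D = diag(3.8, -4.6, 6, 5.9).
Gauss-Seidel: T = -(D+L)⁻¹U, row 0 first, T[0,2] = -(-0.3)/(3.8) = +0.0789; later rows by forward substitution.
  T[0,:] = [+0.0000 +0.7895 +0.0789 +0.1053]
  T[1,:] = [+0.0000 -0.1201 +0.5749 +0.2231]
  T[2,:] = [+0.0000 +0.4957 -0.0580 +0.2223]
  T[3,:] = [+0.0000 +0.3618 -0.2016 -0.0690]
moduli |λ_i(T)| = 0.6224, 0.5091, 0.1339, 0.0000.
ρ = 0.6224; 0.6224 < 1 ⇒ converges.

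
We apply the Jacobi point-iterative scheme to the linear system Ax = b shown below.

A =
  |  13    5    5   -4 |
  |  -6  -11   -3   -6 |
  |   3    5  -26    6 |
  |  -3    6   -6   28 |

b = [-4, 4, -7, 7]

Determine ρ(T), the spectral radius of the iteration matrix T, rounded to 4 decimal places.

Write A = D+L+U with D = diag(13, -11, -26, 28).
Jacobi T = -D⁻¹(L+U): T[0,3] = -(-4)/(13) = +0.3077; T[0,0] = 0.
  T[0,:] = [+0.0000 -0.3846 -0.3846 +0.3077]
  T[1,:] = [-0.5455 +0.0000 -0.2727 -0.5455]
  T[2,:] = [+0.1154 +0.1923 +0.0000 +0.2308]
  T[3,:] = [+0.1071 -0.2143 +0.2143 +0.0000]
|roots of det(T-λI)|: 0.6687, 0.4189, 0.4189, 0.0560.
ρ = 0.6687; 0.6687 < 1: convergent.

0.6687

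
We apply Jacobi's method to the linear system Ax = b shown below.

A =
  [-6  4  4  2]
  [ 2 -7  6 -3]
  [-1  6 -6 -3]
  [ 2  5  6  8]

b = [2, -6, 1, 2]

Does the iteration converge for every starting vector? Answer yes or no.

no

Split A = D + L + U, D = diag(-6, -7, -6, 8).
Jacobi T = -D⁻¹(L+U): T[3,1] = -(5)/(8) = -0.6250; T[3,3] = 0.
  T[0,:] = [+0.0000, +0.6667, +0.6667, +0.3333]
  T[1,:] = [+0.2857, +0.0000, +0.8571, -0.4286]
  T[2,:] = [-0.1667, +1.0000, +0.0000, -0.5000]
  T[3,:] = [-0.2500, -0.6250, -0.7500, +0.0000]
|λ(T)| sorted: 1.4599, 0.8695, 0.3492, 0.3492.
ρ = 1.4599; 1.4599 > 1 ⇒ diverges.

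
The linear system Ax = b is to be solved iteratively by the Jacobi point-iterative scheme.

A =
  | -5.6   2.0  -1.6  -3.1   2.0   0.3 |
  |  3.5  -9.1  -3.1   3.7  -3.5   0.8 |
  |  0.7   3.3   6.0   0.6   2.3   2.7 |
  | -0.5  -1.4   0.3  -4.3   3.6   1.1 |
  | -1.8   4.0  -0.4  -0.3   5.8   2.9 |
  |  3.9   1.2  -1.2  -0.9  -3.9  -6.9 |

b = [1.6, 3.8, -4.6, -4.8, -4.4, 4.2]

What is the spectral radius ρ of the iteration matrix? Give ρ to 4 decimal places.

1.2198

Let D = diag(-5.6, -9.1, 6, -4.3, 5.8, -6.9); L, U the strict triangles.
Jacobi T = -D⁻¹(L+U): T[2,5] = -(2.7)/(6) = -0.4500; T[2,2] = 0.
  T[0,:] = [+0.0000, +0.3571, -0.2857, -0.5536, +0.3571, +0.0536]
  T[1,:] = [+0.3846, +0.0000, -0.3407, +0.4066, -0.3846, +0.0879]
  T[2,:] = [-0.1167, -0.5500, +0.0000, -0.1000, -0.3833, -0.4500]
  T[3,:] = [-0.1163, -0.3256, +0.0698, +0.0000, +0.8372, +0.2558]
  T[4,:] = [+0.3103, -0.6897, +0.0690, +0.0517, +0.0000, -0.5000]
  T[5,:] = [+0.5652, +0.1739, -0.1739, -0.1304, -0.5652, +0.0000]
eigenvalue magnitudes: 1.2198, 0.9401, 0.5410, 0.5410, 0.3695, 0.3378.
ρ(T) = max|λ| = 1.2198; 1.2198 > 1 ⇒ diverges.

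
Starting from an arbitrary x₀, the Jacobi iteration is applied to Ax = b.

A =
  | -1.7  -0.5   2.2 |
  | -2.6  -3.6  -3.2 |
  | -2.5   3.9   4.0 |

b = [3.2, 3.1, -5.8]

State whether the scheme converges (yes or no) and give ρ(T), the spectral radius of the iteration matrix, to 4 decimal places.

no, ρ = 1.5999

Split A = D + L + U, D = diag(-1.7, -3.6, 4).
Jacobi: T = -D⁻¹(L+U), T[0,2] = -(2.2)/(-1.7) = +1.2941; T[0,0] = 0.
  T[0,:] = [+0.0000, -0.2941, +1.2941]
  T[1,:] = [-0.7222, +0.0000, -0.8889]
  T[2,:] = [+0.6250, -0.9750, +0.0000]
|λ(T)| sorted: 1.5999, 0.8196, 0.8196.
spectral radius ρ = 1.5999; 1.5999 > 1 ⇒ diverges.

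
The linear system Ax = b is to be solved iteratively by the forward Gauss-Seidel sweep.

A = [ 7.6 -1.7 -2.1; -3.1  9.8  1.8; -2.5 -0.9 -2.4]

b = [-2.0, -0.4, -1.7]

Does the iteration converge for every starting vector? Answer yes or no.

Diagonal D = diag(7.6, 9.8, -2.4); L, U strict lower/upper.
GS T = -(D+L)⁻¹U: row 0 first, T[0,2] = -(-2.1)/(7.6) = +0.2763; later rows by forward substitution.
  T[0,:] = [+0.0000, +0.2237, +0.2763]
  T[1,:] = [+0.0000, +0.0708, -0.0963]
  T[2,:] = [+0.0000, -0.2595, -0.2517]
|λ(T)| sorted: 0.3163, 0.1353, 0.0000.
spectral radius ρ = 0.3163; 0.3163 < 1: convergent.

yes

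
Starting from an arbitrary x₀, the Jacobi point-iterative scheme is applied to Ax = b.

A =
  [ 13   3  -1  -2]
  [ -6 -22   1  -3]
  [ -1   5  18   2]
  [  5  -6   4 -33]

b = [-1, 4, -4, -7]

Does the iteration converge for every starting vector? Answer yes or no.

yes

Let D = diag(13, -22, 18, -33); L, U the strict triangles.
T_J = -D⁻¹(L+U): T[1,0] = -(-6)/(-22) = -0.2727; T[1,1] = 0.
  T[0,:] = [+0.0000  -0.2308  +0.0769  +0.1538]
  T[1,:] = [-0.2727  +0.0000  +0.0455  -0.1364]
  T[2,:] = [+0.0556  -0.2778  +0.0000  -0.1111]
  T[3,:] = [+0.1515  -0.1818  +0.1212  +0.0000]
eigenvalue magnitudes: 0.4037, 0.2085, 0.1819, 0.1819.
ρ(T) = max|λ| = 0.4037; 0.4037 < 1: convergent.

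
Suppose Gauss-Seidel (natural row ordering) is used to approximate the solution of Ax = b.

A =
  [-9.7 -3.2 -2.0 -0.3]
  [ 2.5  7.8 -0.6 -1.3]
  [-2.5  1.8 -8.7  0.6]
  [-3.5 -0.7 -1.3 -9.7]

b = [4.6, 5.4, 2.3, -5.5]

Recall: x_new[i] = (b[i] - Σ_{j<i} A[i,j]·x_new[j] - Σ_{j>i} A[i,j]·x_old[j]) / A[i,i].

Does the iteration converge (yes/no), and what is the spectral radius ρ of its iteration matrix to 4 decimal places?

Diagonal D = diag(-9.7, 7.8, -8.7, -9.7); L, U strict lower/upper.
GS T = -(D+L)⁻¹U: row 0 first, T[0,2] = -(-2)/(-9.7) = -0.2062; later rows by forward substitution.
  T[0,:] = [+0.0000 -0.3299 -0.2062 -0.0309]
  T[1,:] = [+0.0000 +0.1057 +0.1430 +0.1766]
  T[2,:] = [+0.0000 +0.1167 +0.0888 +0.1144]
  T[3,:] = [+0.0000 +0.0958 +0.0522 -0.0169]
moduli |λ_i(T)| = 0.2973, 0.0980, 0.0217, 0.0000.
spectral radius ρ = 0.2973; 0.2973 < 1: convergent.

yes, ρ = 0.2973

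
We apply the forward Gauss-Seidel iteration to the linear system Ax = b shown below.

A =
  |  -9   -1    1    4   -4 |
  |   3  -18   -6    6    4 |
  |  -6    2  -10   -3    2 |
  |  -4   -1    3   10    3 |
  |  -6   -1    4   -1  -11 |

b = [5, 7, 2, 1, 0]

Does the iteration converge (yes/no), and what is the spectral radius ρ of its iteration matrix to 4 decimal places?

Split A = D + L + U, D = diag(-9, -18, -10, 10, -11).
Gauss-Seidel: T = -(D+L)⁻¹U, row 0 first, T[0,2] = -(1)/(-9) = +0.1111; later rows by forward substitution.
  T[0,:] = [+0.0000, -0.1111, +0.1111, +0.4444, -0.4444]
  T[1,:] = [+0.0000, -0.0185, -0.3148, +0.4074, +0.1481]
  T[2,:] = [+0.0000, +0.0630, -0.1296, -0.4852, +0.4963]
  T[3,:] = [+0.0000, -0.0652, +0.0519, +0.3641, -0.6119]
  T[4,:] = [+0.0000, +0.0911, -0.0838, -0.4890, +0.4651]
|eigenvalues of T|: 0.8425, 0.1737, 0.1177, 0.1056, 0.0000.
ρ(T) = max|λ| = 0.8425; 0.8425 < 1, so it converges for any x₀.

yes, ρ = 0.8425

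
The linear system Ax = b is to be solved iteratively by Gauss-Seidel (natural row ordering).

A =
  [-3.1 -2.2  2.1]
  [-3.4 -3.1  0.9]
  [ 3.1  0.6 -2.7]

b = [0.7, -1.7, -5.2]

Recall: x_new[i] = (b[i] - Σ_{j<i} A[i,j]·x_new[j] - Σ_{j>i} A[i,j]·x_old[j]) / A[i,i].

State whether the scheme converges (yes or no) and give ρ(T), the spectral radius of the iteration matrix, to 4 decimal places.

Diagonal D = diag(-3.1, -3.1, -2.7); L, U strict lower/upper.
GS T = -(D+L)⁻¹U: row 0 first, T[0,2] = -(2.1)/(-3.1) = +0.6774; later rows by forward substitution.
  T[0,:] = [+0.0000, -0.7097, +0.6774]
  T[1,:] = [+0.0000, +0.7784, -0.4527]
  T[2,:] = [+0.0000, -0.6418, +0.6772]
|λ(T)| sorted: 1.2692, 0.1864, 0.0000.
ρ = 1.2692; 1.2692 > 1, so it fails to converge.

no, ρ = 1.2692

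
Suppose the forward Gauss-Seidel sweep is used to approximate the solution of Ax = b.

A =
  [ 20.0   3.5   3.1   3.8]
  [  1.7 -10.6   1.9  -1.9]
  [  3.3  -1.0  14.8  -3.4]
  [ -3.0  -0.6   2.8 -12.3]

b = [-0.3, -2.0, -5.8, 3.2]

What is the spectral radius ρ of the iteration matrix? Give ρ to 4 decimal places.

0.1991

A = D + L + U where D = diag(20, -10.6, 14.8, -12.3).
GS T = -(D+L)⁻¹U: row 0 first, T[0,1] = -(3.5)/(20) = -0.1750; later rows by forward substitution.
  T[0,:] = [+0.0000, -0.1750, -0.1550, -0.1900]
  T[1,:] = [+0.0000, -0.0281, +0.1544, -0.2097]
  T[2,:] = [+0.0000, +0.0371, +0.0450, +0.2579]
  T[3,:] = [+0.0000, +0.0525, +0.0405, +0.1153]
|roots of det(T-λI)|: 0.1991, 0.0940, 0.0940, 0.0000.
ρ = 0.1991; 0.1991 < 1, so it converges for any x₀.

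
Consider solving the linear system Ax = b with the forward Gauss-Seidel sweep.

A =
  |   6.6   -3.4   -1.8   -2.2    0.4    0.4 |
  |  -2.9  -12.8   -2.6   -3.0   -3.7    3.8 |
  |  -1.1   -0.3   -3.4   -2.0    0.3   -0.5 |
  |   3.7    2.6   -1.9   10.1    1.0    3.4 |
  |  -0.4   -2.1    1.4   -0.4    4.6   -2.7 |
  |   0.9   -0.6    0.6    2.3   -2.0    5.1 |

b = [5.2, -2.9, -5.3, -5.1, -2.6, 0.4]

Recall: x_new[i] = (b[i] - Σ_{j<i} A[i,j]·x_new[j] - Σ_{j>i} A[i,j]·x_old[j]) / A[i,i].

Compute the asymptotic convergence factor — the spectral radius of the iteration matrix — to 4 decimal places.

A = D + L + U where D = diag(6.6, -12.8, -3.4, 10.1, 4.6, 5.1).
GS T = -(D+L)⁻¹U: row 0 first, T[0,4] = -(0.4)/(6.6) = -0.0606; later rows by forward substitution.
  T[0,:] = [+0.0000 +0.5152 +0.2727 +0.3333 -0.0606 -0.0606]
  T[1,:] = [+0.0000 -0.1167 -0.2649 -0.3099 -0.2753 +0.3106]
  T[2,:] = [+0.0000 -0.1564 -0.0649 -0.6687 +0.1321 -0.1549]
  T[3,:] = [+0.0000 -0.1881 -0.0439 -0.1681 +0.0189 -0.4235]
  T[4,:] = [+0.0000 +0.0227 -0.0813 +0.0764 -0.1695 +0.7338]
  T[5,:] = [+0.0000 +0.0075 -0.0837 +0.0892 -0.1123 +0.5442]
|roots of det(T-λI)|: 0.5813, 0.3430, 0.3430, 0.1574, 0.0586, 0.0000.
ρ(T) = max|λ| = 0.5813; 0.5813 < 1 ⇒ converges.

0.5813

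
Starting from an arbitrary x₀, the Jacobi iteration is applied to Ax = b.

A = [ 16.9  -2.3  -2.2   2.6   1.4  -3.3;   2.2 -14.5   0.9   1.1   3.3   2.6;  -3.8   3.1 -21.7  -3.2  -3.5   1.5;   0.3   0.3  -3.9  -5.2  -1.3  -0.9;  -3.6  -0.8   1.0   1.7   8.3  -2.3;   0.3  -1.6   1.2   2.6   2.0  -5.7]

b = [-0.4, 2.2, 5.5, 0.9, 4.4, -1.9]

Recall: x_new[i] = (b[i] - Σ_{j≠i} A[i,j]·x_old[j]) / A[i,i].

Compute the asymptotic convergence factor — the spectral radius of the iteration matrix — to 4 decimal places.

A = D + L + U where D = diag(16.9, -14.5, -21.7, -5.2, 8.3, -5.7).
Jacobi: T = -D⁻¹(L+U), T[2,1] = -(3.1)/(-21.7) = +0.1429; T[2,2] = 0.
  T[0,:] = [+0.0000  +0.1361  +0.1302  -0.1538  -0.0828  +0.1953]
  T[1,:] = [+0.1517  +0.0000  +0.0621  +0.0759  +0.2276  +0.1793]
  T[2,:] = [-0.1751  +0.1429  +0.0000  -0.1475  -0.1613  +0.0691]
  T[3,:] = [+0.0577  +0.0577  -0.7500  +0.0000  -0.2500  -0.1731]
  T[4,:] = [+0.4337  +0.0964  -0.1205  -0.2048  +0.0000  +0.2771]
  T[5,:] = [+0.0526  -0.2807  +0.2105  +0.4561  +0.3509  +0.0000]
moduli |λ_i(T)| = 0.5919, 0.2384, 0.2384, 0.1656, 0.1656, 0.0800.
ρ(T) = max|λ| = 0.5919; 0.5919 < 1 ⇒ converges.

0.5919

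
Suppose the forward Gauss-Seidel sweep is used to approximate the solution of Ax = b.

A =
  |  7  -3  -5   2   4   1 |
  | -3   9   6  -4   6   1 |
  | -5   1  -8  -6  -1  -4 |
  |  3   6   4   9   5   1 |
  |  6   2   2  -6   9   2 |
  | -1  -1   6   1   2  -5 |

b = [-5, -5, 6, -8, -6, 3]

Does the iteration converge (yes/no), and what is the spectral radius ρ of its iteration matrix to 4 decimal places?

Write A = D+L+U with D = diag(7, 9, -8, 9, 9, -5).
Gauss-Seidel: T = -(D+L)⁻¹U, row 0 first, T[0,5] = -(1)/(7) = -0.1429; later rows by forward substitution.
  T[0,:] = [+0.0000  +0.4286  +0.7143  -0.2857  -0.5714  -0.1429]
  T[1,:] = [+0.0000  +0.1429  -0.4286  +0.3492  -0.8571  -0.1587]
  T[2,:] = [+0.0000  -0.2500  -0.5000  -0.5278  +0.1250  -0.4306]
  T[3,:] = [+0.0000  -0.1270  +0.2698  +0.0970  +0.1508  +0.2337]
  T[4,:] = [+0.0000  -0.3466  -0.0899  +0.2948  +0.6442  +0.1598]
  T[5,:] = [+0.0000  -0.5783  -0.6392  -0.5087  +0.7235  -0.3457]
|eigenvalues of T|: 1.1496, 0.9737, 0.3594, 0.3594, 0.0366, 0.0000.
ρ = 1.1496; 1.1496 > 1 ⇒ diverges.

no, ρ = 1.1496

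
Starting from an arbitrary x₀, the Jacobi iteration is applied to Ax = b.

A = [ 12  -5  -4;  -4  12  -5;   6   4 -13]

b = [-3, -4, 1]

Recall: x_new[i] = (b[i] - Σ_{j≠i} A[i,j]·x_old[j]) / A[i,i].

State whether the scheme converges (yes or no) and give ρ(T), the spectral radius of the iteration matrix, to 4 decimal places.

Split A = D + L + U, D = diag(12, 12, -13).
T_J = -D⁻¹(L+U): T[1,0] = -(-4)/(12) = +0.3333; T[1,1] = 0.
  T[0,:] = [+0.0000, +0.4167, +0.3333]
  T[1,:] = [+0.3333, +0.0000, +0.4167]
  T[2,:] = [+0.4615, +0.3077, +0.0000]
|eigenvalues of T|: 0.7564, 0.3888, 0.3888.
ρ(T) = max|λ| = 0.7564; 0.7564 < 1: convergent.

yes, ρ = 0.7564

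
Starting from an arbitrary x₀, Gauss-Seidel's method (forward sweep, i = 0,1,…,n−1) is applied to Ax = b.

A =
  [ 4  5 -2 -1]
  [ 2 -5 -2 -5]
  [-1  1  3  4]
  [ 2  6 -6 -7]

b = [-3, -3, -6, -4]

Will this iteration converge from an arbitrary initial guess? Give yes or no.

Let D = diag(4, -5, 3, -7); L, U the strict triangles.
T_GS = -(D+L)⁻¹U: row 0 first, T[0,3] = -(-1)/(4) = +0.2500; later rows by forward substitution.
  T[0,:] = [+0.0000, -1.2500, +0.5000, +0.2500]
  T[1,:] = [+0.0000, -0.5000, -0.2000, -0.9000]
  T[2,:] = [+0.0000, -0.2500, +0.2333, -0.9500]
  T[3,:] = [+0.0000, -0.5714, -0.2286, +0.1143]
|roots of det(T-λI)|: 1.1266, 0.7483, 0.2259, 0.0000.
ρ(T) = max|λ| = 1.1266; 1.1266 > 1, so it fails to converge.

no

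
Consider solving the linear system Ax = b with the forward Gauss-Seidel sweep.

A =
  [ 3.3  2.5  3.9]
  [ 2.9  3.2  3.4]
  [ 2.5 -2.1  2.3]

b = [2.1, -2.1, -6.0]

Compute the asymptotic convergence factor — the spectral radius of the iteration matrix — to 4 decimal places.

1.3121

Diagonal D = diag(3.3, 3.2, 2.3); L, U strict lower/upper.
T_GS = -(D+L)⁻¹U: row 0 first, T[0,2] = -(3.9)/(3.3) = -1.1818; later rows by forward substitution.
  T[0,:] = [+0.0000  -0.7576  -1.1818]
  T[1,:] = [+0.0000  +0.6866  +0.0085]
  T[2,:] = [+0.0000  +1.4503  +1.2924]
|λ(T)| sorted: 1.3121, 0.6668, 0.0000.
ρ(T) = max|λ| = 1.3121; 1.3121 > 1: divergent.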